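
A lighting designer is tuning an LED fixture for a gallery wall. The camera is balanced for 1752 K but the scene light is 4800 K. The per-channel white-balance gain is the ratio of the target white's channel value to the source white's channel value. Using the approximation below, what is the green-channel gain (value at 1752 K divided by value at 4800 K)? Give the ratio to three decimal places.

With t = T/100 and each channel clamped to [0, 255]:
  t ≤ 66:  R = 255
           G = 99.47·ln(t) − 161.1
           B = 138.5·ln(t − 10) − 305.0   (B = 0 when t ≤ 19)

At 4800 K (t = 48):
  G = 99.47·ln 48 − 161.1 = 99.47·3.8712 − 161.1 = 223.968.
At 1752 K (t = 17.52):
  G = 99.47·ln 17.52 − 161.1 = 99.47·2.8633 − 161.1 = 123.717.
Gain = 123.717 / 223.968 = 0.5524 → 0.552.

0.552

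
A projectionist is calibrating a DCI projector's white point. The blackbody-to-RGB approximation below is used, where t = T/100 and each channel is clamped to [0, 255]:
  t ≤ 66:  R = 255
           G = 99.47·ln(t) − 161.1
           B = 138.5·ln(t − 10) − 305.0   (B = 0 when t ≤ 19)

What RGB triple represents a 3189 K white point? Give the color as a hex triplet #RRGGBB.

t = 3189/100 = 31.89; the t ≤ 66 branch applies.
R = 255 by definition for t ≤ 66.
G = 99.47·ln 31.89 − 161.1 = 99.47·3.4623 − 161.1 = 183.294.
B = 138.5·ln(31.89 − 10) − 305.0 = 138.5·ln 21.89 − 305.0 = 138.5·3.0860 − 305.0 = 122.415.
Rounded: (255, 183, 122).
In hex: #FFB77A.

#FFB77A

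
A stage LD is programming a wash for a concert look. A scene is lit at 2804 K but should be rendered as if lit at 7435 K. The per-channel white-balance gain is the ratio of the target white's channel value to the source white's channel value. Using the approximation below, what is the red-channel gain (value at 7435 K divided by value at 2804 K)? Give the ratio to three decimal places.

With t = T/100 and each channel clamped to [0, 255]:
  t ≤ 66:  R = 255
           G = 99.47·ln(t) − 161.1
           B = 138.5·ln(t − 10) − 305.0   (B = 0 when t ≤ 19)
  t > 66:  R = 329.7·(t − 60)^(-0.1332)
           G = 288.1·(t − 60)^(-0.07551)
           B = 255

At 2804 K (t = 28.04):
  R = 255 by definition for t ≤ 66.
At 7435 K (t = 74.35):
  R = 329.7·(74.35 − 60)^(-0.1332) = 329.7·14.35^(-0.1332) = 329.7·0.70131 = 231.220.
Gain = 231.220 / 255.000 = 0.9067 → 0.907.

0.907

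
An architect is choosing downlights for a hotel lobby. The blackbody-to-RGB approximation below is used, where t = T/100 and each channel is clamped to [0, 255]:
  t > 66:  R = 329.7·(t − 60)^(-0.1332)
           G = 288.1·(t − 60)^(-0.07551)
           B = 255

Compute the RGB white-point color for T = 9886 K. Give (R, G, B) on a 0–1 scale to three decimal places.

t = 9886/100 = 98.86; the t > 66 branch applies.
R = 329.7·(98.86 − 60)^(-0.1332) = 329.7·38.86^(-0.1332) = 329.7·0.61416 = 202.487.
G = 288.1·(98.86 − 60)^(-0.07551) = 288.1·38.86^(-0.07551) = 288.1·0.75854 = 218.534.
B = 255 by definition for t > 66.
Dividing each by 255: (0.7941, 0.8570, 1.0000) → (0.794, 0.857, 1.000).

(0.794, 0.857, 1.000)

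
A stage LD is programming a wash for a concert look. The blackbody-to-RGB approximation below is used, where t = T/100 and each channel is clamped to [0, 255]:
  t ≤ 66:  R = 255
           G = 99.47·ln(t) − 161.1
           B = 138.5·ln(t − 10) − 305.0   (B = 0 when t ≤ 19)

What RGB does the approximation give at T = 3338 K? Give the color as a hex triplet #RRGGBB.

#FFBC84

t = 3338/100 = 33.38; the t ≤ 66 branch applies.
R = 255 by definition for t ≤ 66.
G = 99.47·ln 33.38 − 161.1 = 99.47·3.5080 − 161.1 = 187.836.
B = 138.5·ln(33.38 − 10) − 305.0 = 138.5·ln 23.38 − 305.0 = 138.5·3.1519 − 305.0 = 131.536.
Rounded: (255, 188, 132).
In hex: #FFBC84.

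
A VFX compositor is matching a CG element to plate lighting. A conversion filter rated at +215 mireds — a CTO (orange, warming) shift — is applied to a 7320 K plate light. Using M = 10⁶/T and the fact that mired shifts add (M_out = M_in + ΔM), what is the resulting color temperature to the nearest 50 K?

M_in = 10⁶/7320 = 136.61 mireds.
M_out = 136.61 + (+215) = 351.61 mireds.
T_out = 10⁶/351.61 = 2844.0 K → 2850 K.

2850 K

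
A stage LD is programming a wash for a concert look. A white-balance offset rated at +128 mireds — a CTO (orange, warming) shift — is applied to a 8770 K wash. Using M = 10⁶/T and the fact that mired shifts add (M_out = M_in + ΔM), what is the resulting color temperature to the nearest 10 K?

M_in = 10⁶/8770 = 114.03 mireds.
M_out = 114.03 + (+128) = 242.03 mireds.
T_out = 10⁶/242.03 = 4131.8 K → 4130 K.

4130 K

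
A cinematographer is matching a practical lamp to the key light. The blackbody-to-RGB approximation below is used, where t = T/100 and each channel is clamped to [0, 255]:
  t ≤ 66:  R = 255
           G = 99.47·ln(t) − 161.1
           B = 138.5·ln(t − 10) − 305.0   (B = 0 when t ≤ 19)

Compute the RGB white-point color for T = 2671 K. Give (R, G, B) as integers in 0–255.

(255, 166, 85)

t = 2671/100 = 26.71; the t ≤ 66 branch applies.
R = 255 by definition for t ≤ 66.
G = 99.47·ln 26.71 − 161.1 = 99.47·3.2850 − 161.1 = 165.663.
B = 138.5·ln(26.71 − 10) − 305.0 = 138.5·ln 16.71 − 305.0 = 138.5·2.8160 − 305.0 = 85.017.
Rounded: (255, 166, 85).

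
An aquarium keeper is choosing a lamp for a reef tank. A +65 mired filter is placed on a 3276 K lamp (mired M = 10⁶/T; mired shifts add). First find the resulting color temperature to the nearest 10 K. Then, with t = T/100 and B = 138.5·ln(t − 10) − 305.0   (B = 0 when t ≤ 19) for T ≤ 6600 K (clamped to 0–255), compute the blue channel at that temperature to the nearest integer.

87

M_in = 10⁶/3276 = 305.25; M_out = 305.25 + (+65) = 370.25.
T_out = 10⁶/370.25 = 2700.9 K → 2700 K; t = 27.
B = 138.5·ln(27 − 10) − 305.0 = 138.5·ln 17 − 305.0 = 138.5·2.8332 − 305.0 = 87.400.
Rounded: 87.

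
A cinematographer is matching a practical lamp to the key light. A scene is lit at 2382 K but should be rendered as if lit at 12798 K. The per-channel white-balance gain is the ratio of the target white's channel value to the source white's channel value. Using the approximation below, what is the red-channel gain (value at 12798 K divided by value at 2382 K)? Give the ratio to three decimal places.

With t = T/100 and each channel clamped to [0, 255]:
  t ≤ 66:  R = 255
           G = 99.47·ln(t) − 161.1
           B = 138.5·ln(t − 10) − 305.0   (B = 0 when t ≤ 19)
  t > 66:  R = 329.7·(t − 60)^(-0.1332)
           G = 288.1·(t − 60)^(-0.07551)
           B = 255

At 2382 K (t = 23.82):
  R = 255 by definition for t ≤ 66.
At 12798 K (t = 127.98):
  R = 329.7·(127.98 − 60)^(-0.1332) = 329.7·67.98^(-0.1332) = 329.7·0.57007 = 187.951.
Gain = 187.951 / 255.000 = 0.7371 → 0.737.

0.737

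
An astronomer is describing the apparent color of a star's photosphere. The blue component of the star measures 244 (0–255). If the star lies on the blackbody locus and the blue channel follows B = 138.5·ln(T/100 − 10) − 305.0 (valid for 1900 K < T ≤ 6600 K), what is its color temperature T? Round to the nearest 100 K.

6300 K

ln(t − 10) = (244 + 305.0) / 138.5 = 3.9639.
t − 10 = e^3.9639 = 52.662, so t = 62.662.
T = 100·t = 6266 K → 6300 K to the nearest 100 K.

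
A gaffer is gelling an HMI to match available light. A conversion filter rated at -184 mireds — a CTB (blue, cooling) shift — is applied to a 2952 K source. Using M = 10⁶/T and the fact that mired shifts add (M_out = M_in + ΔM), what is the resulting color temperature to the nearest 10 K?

6460 K

M_in = 10⁶/2952 = 338.75 mireds.
M_out = 338.75 + (-184) = 154.75 mireds.
T_out = 10⁶/154.75 = 6461.9 K → 6460 K.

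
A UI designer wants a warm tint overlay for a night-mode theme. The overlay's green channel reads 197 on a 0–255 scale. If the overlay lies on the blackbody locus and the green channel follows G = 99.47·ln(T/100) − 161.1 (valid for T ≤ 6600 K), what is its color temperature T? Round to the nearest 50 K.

ln t = (197 + 161.1) / 99.47 = 3.6001.
t = e^3.6001 = 36.601.
T = 100·t = 3660 K → 3650 K to the nearest 50 K.

3650 K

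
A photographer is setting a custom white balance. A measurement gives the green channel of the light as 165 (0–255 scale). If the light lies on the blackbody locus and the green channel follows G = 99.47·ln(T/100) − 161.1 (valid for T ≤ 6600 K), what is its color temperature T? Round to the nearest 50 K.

ln t = (165 + 161.1) / 99.47 = 3.2784.
t = e^3.2784 = 26.533.
T = 100·t = 2653 K → 2650 K to the nearest 50 K.

2650 K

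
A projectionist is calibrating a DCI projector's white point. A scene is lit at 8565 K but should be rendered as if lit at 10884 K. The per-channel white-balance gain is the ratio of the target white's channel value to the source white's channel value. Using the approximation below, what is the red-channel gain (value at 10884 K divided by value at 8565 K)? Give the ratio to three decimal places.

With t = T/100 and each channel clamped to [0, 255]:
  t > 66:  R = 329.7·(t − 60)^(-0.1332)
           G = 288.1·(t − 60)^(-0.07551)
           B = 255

0.918

At 8565 K (t = 85.65):
  R = 329.7·(85.65 − 60)^(-0.1332) = 329.7·25.65^(-0.1332) = 329.7·0.64910 = 214.007.
At 10884 K (t = 108.84):
  R = 329.7·(108.84 − 60)^(-0.1332) = 329.7·48.84^(-0.1332) = 329.7·0.59574 = 196.415.
Gain = 196.415 / 214.007 = 0.9178 → 0.918.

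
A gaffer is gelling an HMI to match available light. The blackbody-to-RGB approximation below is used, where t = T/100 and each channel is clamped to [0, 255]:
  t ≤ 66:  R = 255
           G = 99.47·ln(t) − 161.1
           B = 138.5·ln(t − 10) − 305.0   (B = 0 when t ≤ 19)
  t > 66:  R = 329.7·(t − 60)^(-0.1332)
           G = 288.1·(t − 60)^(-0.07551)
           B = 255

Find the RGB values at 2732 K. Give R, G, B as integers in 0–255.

t = 2732/100 = 27.32; the t ≤ 66 branch applies.
R = 255 by definition for t ≤ 66.
G = 99.47·ln 27.32 − 161.1 = 99.47·3.3076 − 161.1 = 167.909.
B = 138.5·ln(27.32 − 10) − 305.0 = 138.5·ln 17.32 − 305.0 = 138.5·2.8519 − 305.0 = 89.983.
Rounded: (255, 168, 90).

R=255, G=168, B=90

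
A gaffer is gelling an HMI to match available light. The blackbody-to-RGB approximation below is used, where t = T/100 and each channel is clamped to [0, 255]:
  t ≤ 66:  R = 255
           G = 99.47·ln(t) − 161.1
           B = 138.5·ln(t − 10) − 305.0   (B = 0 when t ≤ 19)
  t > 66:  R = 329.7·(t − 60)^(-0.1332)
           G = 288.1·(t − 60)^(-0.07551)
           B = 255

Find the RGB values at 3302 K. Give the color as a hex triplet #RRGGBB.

#FFBB81

t = 3302/100 = 33.02; the t ≤ 66 branch applies.
R = 255 by definition for t ≤ 66.
G = 99.47·ln 33.02 − 161.1 = 99.47·3.4971 − 161.1 = 186.758.
B = 138.5·ln(33.02 − 10) − 305.0 = 138.5·ln 23.02 − 305.0 = 138.5·3.1364 − 305.0 = 129.386.
Rounded: (255, 187, 129).
In hex: #FFBB81.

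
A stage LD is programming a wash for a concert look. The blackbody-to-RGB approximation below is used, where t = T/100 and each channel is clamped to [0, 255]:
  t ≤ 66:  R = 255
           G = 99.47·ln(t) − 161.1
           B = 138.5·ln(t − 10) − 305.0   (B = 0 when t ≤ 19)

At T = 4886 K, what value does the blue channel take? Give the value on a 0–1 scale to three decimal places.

t = 4886/100 = 48.86; the t ≤ 66 branch applies.
B = 138.5·ln(48.86 − 10) − 305.0 = 138.5·ln 38.86 − 305.0 = 138.5·3.6600 − 305.0 = 201.905.
On a 0–1 scale: 201.905/255 = 0.7918 → 0.792.

0.792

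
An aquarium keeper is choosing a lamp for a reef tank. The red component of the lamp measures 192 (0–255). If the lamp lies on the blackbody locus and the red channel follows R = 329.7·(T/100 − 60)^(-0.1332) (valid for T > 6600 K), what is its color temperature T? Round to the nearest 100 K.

(t − 60)^(-0.1332) = 192/329.7 = 0.58235.
t − 60 = 0.58235^(1/-0.1332) = 0.58235^(-7.508) = 57.929, so t = 117.929.
T = 100·t = 11793 K → 11800 K to the nearest 100 K.

11800 K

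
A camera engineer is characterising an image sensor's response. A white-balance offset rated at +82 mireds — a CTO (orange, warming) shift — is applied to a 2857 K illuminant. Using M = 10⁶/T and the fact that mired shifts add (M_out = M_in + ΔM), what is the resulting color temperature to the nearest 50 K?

M_in = 10⁶/2857 = 350.02 mireds.
M_out = 350.02 + (+82) = 432.02 mireds.
T_out = 10⁶/432.02 = 2314.7 K → 2300 K.

2300 K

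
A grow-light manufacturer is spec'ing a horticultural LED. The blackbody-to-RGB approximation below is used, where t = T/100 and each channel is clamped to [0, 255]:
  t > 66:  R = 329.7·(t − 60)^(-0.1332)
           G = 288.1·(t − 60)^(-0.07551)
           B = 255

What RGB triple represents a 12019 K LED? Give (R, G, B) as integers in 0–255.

(191, 211, 255)

t = 12019/100 = 120.19; the t > 66 branch applies.
R = 329.7·(120.19 − 60)^(-0.1332) = 329.7·60.19^(-0.1332) = 329.7·0.57939 = 191.023.
G = 288.1·(120.19 − 60)^(-0.07551) = 288.1·60.19^(-0.07551) = 288.1·0.73389 = 211.432.
B = 255 by definition for t > 66.
Rounded: (191, 211, 255).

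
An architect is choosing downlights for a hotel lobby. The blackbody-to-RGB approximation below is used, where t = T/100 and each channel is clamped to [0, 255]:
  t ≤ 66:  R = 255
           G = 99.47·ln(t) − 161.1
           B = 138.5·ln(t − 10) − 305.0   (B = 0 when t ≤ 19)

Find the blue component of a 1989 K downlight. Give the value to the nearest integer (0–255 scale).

t = 1989/100 = 19.89; the t ≤ 66 branch applies.
B = 138.5·ln(19.89 − 10) − 305.0 = 138.5·ln 9.89 − 305.0 = 138.5·2.2915 − 305.0 = 12.376.
Rounded: 12.

12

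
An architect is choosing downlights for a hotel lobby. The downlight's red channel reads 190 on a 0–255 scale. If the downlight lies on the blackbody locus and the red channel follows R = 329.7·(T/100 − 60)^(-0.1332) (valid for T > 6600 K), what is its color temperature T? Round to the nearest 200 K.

(t − 60)^(-0.1332) = 190/329.7 = 0.57628.
t − 60 = 0.57628^(1/-0.1332) = 0.57628^(-7.508) = 62.667, so t = 122.667.
T = 100·t = 12267 K → 12200 K to the nearest 200 K.

12200 K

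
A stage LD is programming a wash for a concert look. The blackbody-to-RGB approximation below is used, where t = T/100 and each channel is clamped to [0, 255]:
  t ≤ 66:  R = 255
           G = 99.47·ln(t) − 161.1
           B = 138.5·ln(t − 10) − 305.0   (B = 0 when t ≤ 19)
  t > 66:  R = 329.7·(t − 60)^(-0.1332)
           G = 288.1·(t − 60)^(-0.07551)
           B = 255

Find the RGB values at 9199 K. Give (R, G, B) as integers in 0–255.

t = 9199/100 = 91.99; the t > 66 branch applies.
R = 329.7·(91.99 − 60)^(-0.1332) = 329.7·31.99^(-0.1332) = 329.7·0.63028 = 207.803.
G = 288.1·(91.99 − 60)^(-0.07551) = 288.1·31.99^(-0.07551) = 288.1·0.76976 = 221.768.
B = 255 by definition for t > 66.
Rounded: (208, 222, 255).

(208, 222, 255)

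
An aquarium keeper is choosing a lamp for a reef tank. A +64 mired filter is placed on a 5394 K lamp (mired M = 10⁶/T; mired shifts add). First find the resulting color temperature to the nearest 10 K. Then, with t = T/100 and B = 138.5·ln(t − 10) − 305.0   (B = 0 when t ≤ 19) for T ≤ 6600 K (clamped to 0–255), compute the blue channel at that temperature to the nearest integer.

167

M_in = 10⁶/5394 = 185.39; M_out = 185.39 + (+64) = 249.39.
T_out = 10⁶/249.39 = 4009.8 K → 4010 K; t = 40.1.
B = 138.5·ln(40.1 − 10) − 305.0 = 138.5·ln 30.1 − 305.0 = 138.5·3.4045 − 305.0 = 166.527.
Rounded: 167.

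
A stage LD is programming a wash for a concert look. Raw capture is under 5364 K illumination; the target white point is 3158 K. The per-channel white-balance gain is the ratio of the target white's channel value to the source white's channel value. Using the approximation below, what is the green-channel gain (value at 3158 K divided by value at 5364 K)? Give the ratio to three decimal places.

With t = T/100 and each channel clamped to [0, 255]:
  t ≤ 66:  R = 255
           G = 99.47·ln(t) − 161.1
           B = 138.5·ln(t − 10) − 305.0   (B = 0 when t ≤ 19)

At 5364 K (t = 53.64):
  G = 99.47·ln 53.64 − 161.1 = 99.47·3.9823 − 161.1 = 235.019.
At 3158 K (t = 31.58):
  G = 99.47·ln 31.58 − 161.1 = 99.47·3.4525 − 161.1 = 182.323.
Gain = 182.323 / 235.019 = 0.7758 → 0.776.

0.776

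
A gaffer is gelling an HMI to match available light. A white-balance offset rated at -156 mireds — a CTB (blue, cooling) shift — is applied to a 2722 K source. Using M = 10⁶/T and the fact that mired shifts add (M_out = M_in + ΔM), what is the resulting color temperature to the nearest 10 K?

4730 K

M_in = 10⁶/2722 = 367.38 mireds.
M_out = 367.38 + (-156) = 211.38 mireds.
T_out = 10⁶/211.38 = 4730.9 K → 4730 K.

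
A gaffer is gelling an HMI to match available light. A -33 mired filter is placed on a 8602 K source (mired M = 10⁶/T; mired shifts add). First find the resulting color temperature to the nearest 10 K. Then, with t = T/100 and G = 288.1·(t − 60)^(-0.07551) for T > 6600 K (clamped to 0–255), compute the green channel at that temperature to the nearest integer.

211

M_in = 10⁶/8602 = 116.25; M_out = 116.25 + (-33) = 83.25.
T_out = 10⁶/83.25 = 12011.7 K → 12010 K; t = 120.1.
G = 288.1·(120.1 − 60)^(-0.07551) = 288.1·60.1^(-0.07551) = 288.1·0.73397 = 211.456.
Rounded: 211.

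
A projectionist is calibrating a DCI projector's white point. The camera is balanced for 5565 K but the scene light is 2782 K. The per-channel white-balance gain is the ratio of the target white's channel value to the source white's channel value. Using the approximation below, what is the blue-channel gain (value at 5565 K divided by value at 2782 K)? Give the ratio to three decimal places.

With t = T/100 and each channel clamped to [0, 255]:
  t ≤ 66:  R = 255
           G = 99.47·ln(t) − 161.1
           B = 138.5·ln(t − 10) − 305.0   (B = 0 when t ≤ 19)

At 2782 K (t = 27.82):
  B = 138.5·ln(27.82 − 10) − 305.0 = 138.5·ln 17.82 − 305.0 = 138.5·2.8803 − 305.0 = 93.925.
At 5565 K (t = 55.65):
  B = 138.5·ln(55.65 − 10) − 305.0 = 138.5·ln 45.65 − 305.0 = 138.5·3.8210 − 305.0 = 224.209.
Gain = 224.209 / 93.925 = 2.3871 → 2.387.

2.387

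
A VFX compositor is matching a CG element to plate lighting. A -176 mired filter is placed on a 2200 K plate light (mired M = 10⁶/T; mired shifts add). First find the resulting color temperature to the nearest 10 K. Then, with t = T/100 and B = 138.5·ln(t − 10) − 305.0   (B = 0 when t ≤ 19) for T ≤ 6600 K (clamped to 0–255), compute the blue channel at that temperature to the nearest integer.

146

M_in = 10⁶/2200 = 454.55; M_out = 454.55 + (-176) = 278.55.
T_out = 10⁶/278.55 = 3590.1 K → 3590 K; t = 35.9.
B = 138.5·ln(35.9 − 10) − 305.0 = 138.5·ln 25.9 − 305.0 = 138.5·3.2542 − 305.0 = 145.713.
Rounded: 146.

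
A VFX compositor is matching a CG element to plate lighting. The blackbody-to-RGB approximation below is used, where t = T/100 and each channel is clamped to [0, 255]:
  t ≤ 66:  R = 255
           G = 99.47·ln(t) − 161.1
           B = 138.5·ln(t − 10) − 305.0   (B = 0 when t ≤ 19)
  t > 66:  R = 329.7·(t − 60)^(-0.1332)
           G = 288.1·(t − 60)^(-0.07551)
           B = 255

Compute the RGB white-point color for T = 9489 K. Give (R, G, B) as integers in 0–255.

t = 9489/100 = 94.89; the t > 66 branch applies.
R = 329.7·(94.89 − 60)^(-0.1332) = 329.7·34.89^(-0.1332) = 329.7·0.62303 = 205.415.
G = 288.1·(94.89 − 60)^(-0.07551) = 288.1·34.89^(-0.07551) = 288.1·0.76473 = 220.320.
B = 255 by definition for t > 66.
Rounded: (205, 220, 255).

(205, 220, 255)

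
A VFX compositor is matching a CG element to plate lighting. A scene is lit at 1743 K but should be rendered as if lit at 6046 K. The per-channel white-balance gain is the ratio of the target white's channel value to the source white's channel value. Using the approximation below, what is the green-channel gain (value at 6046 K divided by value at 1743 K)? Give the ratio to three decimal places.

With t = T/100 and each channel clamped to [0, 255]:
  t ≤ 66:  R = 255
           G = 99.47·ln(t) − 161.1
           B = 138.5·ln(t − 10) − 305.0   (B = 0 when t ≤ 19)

At 1743 K (t = 17.43):
  G = 99.47·ln 17.43 − 161.1 = 99.47·2.8582 − 161.1 = 123.204.
At 6046 K (t = 60.46):
  G = 99.47·ln 60.46 − 161.1 = 99.47·4.1020 − 161.1 = 246.924.
Gain = 246.924 / 123.204 = 2.0042 → 2.004.

2.004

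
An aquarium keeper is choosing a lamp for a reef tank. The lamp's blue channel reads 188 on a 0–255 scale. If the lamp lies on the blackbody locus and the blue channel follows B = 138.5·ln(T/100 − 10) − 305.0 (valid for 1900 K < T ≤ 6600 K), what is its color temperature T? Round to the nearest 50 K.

ln(t − 10) = (188 + 305.0) / 138.5 = 3.5596.
t − 10 = e^3.5596 = 35.148, so t = 45.148.
T = 100·t = 4515 K → 4500 K to the nearest 50 K.

4500 K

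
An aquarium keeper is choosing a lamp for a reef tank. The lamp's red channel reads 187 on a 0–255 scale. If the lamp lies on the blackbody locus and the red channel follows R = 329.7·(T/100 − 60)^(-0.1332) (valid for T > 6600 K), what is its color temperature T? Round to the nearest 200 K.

(t − 60)^(-0.1332) = 187/329.7 = 0.56718.
t − 60 = 0.56718^(1/-0.1332) = 0.56718^(-7.508) = 70.620, so t = 130.620.
T = 100·t = 13062 K → 13000 K to the nearest 200 K.

13000 K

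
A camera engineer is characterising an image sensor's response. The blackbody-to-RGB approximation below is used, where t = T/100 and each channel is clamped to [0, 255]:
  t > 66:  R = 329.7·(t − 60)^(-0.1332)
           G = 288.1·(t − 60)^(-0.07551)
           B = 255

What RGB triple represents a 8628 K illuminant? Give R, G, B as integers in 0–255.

R=213, G=225, B=255

t = 8628/100 = 86.28; the t > 66 branch applies.
R = 329.7·(86.28 − 60)^(-0.1332) = 329.7·26.28^(-0.1332) = 329.7·0.64700 = 213.317.
G = 288.1·(86.28 − 60)^(-0.07551) = 288.1·26.28^(-0.07551) = 288.1·0.78128 = 225.085.
B = 255 by definition for t > 66.
Rounded: (213, 225, 255).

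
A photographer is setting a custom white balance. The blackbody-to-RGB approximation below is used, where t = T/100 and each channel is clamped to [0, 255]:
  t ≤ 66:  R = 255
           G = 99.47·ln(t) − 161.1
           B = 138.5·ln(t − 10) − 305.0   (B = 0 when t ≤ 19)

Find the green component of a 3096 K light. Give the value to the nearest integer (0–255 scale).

180

t = 3096/100 = 30.96; the t ≤ 66 branch applies.
G = 99.47·ln 30.96 − 161.1 = 99.47·3.4327 − 161.1 = 180.350.
Rounded: 180.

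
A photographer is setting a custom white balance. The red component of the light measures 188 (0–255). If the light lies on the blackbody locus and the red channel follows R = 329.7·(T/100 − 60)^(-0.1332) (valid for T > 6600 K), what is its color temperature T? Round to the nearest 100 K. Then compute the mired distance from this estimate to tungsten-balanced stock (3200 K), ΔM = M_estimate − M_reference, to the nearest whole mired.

(t − 60)^(-0.1332) = 188/329.7 = 0.57022.
t − 60 = 0.57022^(1/-0.1332) = 0.57022^(-7.508) = 67.848, so t = 127.848.
T = 100·t = 12785 K → 12800 K to the nearest 100 K.
M_estimate = 10⁶/12800 = 78.12; M_reference = 10⁶/3200 = 312.50.
ΔM = 78.12 − 312.50 = -234.38 → -234 mireds.

-234 mireds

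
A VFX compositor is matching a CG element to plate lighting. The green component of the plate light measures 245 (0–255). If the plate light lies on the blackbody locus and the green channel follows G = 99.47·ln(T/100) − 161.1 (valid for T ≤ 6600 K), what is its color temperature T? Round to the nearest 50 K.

ln t = (245 + 161.1) / 99.47 = 4.0826.
t = e^4.0826 = 59.302.
T = 100·t = 5930 K → 5950 K to the nearest 50 K.

5950 K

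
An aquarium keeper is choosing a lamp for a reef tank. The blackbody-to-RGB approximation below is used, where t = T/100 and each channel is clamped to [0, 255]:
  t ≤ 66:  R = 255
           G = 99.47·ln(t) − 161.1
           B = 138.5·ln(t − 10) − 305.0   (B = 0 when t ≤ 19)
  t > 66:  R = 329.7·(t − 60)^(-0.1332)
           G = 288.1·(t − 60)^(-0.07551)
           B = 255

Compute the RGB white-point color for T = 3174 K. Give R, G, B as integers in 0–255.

t = 3174/100 = 31.74; the t ≤ 66 branch applies.
R = 255 by definition for t ≤ 66.
G = 99.47·ln 31.74 − 161.1 = 99.47·3.4576 − 161.1 = 182.825.
B = 138.5·ln(31.74 − 10) − 305.0 = 138.5·ln 21.74 − 305.0 = 138.5·3.0792 − 305.0 = 121.463.
Rounded: (255, 183, 121).

R=255, G=183, B=121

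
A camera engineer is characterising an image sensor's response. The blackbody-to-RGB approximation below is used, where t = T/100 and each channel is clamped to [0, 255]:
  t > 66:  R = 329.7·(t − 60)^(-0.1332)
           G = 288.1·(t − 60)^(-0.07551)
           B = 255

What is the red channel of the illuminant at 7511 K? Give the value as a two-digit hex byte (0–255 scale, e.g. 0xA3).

t = 7511/100 = 75.11; the t > 66 branch applies.
R = 329.7·(75.11 − 60)^(-0.1332) = 329.7·15.11^(-0.1332) = 329.7·0.69650 = 229.637.
Rounded: 230; in hex, 0xE6.

0xE6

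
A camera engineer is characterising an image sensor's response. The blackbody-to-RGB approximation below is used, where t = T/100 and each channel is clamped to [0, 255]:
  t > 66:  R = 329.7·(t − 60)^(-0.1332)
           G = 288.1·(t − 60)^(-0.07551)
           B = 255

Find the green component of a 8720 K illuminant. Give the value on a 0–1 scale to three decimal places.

t = 8720/100 = 87.2; the t > 66 branch applies.
G = 288.1·(87.2 − 60)^(-0.07551) = 288.1·27.2^(-0.07551) = 288.1·0.77925 = 224.501.
On a 0–1 scale: 224.501/255 = 0.8804 → 0.880.

0.880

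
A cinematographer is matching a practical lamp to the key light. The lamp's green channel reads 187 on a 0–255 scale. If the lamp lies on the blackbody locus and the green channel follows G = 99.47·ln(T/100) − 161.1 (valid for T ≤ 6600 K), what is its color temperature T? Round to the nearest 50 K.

3300 K

ln t = (187 + 161.1) / 99.47 = 3.4995.
t = e^3.4995 = 33.100.
T = 100·t = 3310 K → 3300 K to the nearest 50 K.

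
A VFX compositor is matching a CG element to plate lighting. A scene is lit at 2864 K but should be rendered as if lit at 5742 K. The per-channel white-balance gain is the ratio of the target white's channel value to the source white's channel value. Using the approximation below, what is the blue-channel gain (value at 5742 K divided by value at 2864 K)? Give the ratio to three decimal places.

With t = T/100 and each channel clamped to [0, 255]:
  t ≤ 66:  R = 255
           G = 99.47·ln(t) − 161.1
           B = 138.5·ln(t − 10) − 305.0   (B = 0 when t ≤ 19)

2.291

At 2864 K (t = 28.64):
  B = 138.5·ln(28.64 − 10) − 305.0 = 138.5·ln 18.64 − 305.0 = 138.5·2.9253 − 305.0 = 100.155.
At 5742 K (t = 57.42):
  B = 138.5·ln(57.42 − 10) − 305.0 = 138.5·ln 47.42 − 305.0 = 138.5·3.8590 − 305.0 = 229.478.
Gain = 229.478 / 100.155 = 2.2912 → 2.291.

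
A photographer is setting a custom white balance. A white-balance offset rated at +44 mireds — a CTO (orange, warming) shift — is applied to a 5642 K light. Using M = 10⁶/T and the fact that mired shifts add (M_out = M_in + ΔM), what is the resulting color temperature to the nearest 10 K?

4520 K

M_in = 10⁶/5642 = 177.24 mireds.
M_out = 177.24 + (+44) = 221.24 mireds.
T_out = 10⁶/221.24 = 4519.9 K → 4520 K.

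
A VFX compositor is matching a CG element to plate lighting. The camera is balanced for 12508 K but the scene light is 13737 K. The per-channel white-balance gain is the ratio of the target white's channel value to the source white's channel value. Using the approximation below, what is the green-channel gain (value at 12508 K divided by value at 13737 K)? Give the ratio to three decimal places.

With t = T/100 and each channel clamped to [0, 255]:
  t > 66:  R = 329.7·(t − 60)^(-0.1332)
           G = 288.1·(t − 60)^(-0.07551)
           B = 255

At 13737 K (t = 137.37):
  G = 288.1·(137.37 − 60)^(-0.07551) = 288.1·77.37^(-0.07551) = 288.1·0.72010 = 207.461.
At 12508 K (t = 125.08):
  G = 288.1·(125.08 − 60)^(-0.07551) = 288.1·65.08^(-0.07551) = 288.1·0.72957 = 210.189.
Gain = 210.189 / 207.461 = 1.0131 → 1.013.

1.013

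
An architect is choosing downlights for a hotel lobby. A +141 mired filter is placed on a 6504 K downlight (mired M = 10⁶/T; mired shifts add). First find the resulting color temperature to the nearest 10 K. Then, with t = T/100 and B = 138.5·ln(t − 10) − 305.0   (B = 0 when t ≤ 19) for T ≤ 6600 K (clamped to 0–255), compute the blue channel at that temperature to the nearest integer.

M_in = 10⁶/6504 = 153.75; M_out = 153.75 + (+141) = 294.75.
T_out = 10⁶/294.75 = 3392.7 K → 3390 K; t = 33.9.
B = 138.5·ln(33.9 − 10) − 305.0 = 138.5·ln 23.9 − 305.0 = 138.5·3.1739 − 305.0 = 134.582.
Rounded: 135.

135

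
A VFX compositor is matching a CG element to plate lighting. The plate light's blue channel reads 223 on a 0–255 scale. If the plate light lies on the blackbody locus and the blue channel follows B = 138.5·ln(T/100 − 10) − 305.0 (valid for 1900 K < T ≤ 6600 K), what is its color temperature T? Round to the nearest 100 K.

5500 K

ln(t − 10) = (223 + 305.0) / 138.5 = 3.8123.
t − 10 = e^3.8123 = 45.253, so t = 55.253.
T = 100·t = 5525 K → 5500 K to the nearest 100 K.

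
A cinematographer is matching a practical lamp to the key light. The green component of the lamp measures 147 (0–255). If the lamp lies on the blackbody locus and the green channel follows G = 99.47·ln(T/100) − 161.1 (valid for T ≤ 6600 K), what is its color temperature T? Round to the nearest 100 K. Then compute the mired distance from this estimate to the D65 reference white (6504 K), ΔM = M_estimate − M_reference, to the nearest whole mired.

ln t = (147 + 161.1) / 99.47 = 3.0974.
t = e^3.0974 = 22.141.
T = 100·t = 2214 K → 2200 K to the nearest 100 K.
M_estimate = 10⁶/2200 = 454.55; M_reference = 10⁶/6504 = 153.75.
ΔM = 454.55 − 153.75 = 300.79 → +301 mireds.

+301 mireds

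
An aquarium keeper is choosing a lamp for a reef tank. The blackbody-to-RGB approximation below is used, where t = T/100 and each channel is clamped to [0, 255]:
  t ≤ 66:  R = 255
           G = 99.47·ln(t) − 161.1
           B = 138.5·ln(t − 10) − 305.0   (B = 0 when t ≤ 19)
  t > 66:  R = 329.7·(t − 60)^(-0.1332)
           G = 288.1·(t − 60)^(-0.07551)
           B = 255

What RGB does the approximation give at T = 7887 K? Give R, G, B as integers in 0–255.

t = 7887/100 = 78.87; the t > 66 branch applies.
R = 329.7·(78.87 − 60)^(-0.1332) = 329.7·18.87^(-0.1332) = 329.7·0.67619 = 222.939.
G = 288.1·(78.87 − 60)^(-0.07551) = 288.1·18.87^(-0.07551) = 288.1·0.80106 = 230.786.
B = 255 by definition for t > 66.
Rounded: (223, 231, 255).

R=223, G=231, B=255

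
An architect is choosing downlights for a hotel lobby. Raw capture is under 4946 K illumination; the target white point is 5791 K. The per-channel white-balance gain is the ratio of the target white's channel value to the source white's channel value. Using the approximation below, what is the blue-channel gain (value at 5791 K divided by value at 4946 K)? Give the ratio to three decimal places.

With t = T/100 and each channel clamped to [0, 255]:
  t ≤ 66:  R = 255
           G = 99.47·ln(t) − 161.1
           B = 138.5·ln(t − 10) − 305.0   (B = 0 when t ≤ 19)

1.132

At 4946 K (t = 49.46):
  B = 138.5·ln(49.46 − 10) − 305.0 = 138.5·ln 39.46 − 305.0 = 138.5·3.6753 − 305.0 = 204.027.
At 5791 K (t = 57.91):
  B = 138.5·ln(57.91 − 10) − 305.0 = 138.5·ln 47.91 − 305.0 = 138.5·3.8693 − 305.0 = 230.901.
Gain = 230.901 / 204.027 = 1.1317 → 1.132.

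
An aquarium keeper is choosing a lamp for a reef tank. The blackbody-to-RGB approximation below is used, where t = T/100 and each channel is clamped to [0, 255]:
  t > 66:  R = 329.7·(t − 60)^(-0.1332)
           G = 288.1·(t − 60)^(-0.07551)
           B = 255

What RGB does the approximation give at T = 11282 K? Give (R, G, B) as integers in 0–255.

t = 11282/100 = 112.82; the t > 66 branch applies.
R = 329.7·(112.82 − 60)^(-0.1332) = 329.7·52.82^(-0.1332) = 329.7·0.58955 = 194.376.
G = 288.1·(112.82 − 60)^(-0.07551) = 288.1·52.82^(-0.07551) = 288.1·0.74116 = 213.528.
B = 255 by definition for t > 66.
Rounded: (194, 214, 255).

(194, 214, 255)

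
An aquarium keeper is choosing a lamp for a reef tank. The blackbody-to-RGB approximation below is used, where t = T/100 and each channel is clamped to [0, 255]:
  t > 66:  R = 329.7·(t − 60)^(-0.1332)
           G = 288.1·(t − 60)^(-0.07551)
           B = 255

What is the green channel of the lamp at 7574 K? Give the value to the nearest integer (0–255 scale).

234

t = 7574/100 = 75.74; the t > 66 branch applies.
G = 288.1·(75.74 − 60)^(-0.07551) = 288.1·15.74^(-0.07551) = 288.1·0.81211 = 233.969.
Rounded: 234.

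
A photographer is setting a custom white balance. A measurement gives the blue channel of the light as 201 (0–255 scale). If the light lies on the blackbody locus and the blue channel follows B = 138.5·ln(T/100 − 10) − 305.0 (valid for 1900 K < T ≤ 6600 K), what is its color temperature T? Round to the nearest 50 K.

4850 K

ln(t − 10) = (201 + 305.0) / 138.5 = 3.6534.
t − 10 = e^3.6534 = 38.607, so t = 48.607.
T = 100·t = 4861 K → 4850 K to the nearest 50 K.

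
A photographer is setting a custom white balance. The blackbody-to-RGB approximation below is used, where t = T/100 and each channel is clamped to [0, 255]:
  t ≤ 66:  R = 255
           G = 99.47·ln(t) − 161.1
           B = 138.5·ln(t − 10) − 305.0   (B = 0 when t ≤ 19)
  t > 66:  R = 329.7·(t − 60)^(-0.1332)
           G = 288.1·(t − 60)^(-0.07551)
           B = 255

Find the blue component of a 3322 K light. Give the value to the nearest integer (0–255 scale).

131

t = 3322/100 = 33.22; the t ≤ 66 branch applies.
B = 138.5·ln(33.22 − 10) − 305.0 = 138.5·ln 23.22 − 305.0 = 138.5·3.1450 − 305.0 = 130.584.
Rounded: 131.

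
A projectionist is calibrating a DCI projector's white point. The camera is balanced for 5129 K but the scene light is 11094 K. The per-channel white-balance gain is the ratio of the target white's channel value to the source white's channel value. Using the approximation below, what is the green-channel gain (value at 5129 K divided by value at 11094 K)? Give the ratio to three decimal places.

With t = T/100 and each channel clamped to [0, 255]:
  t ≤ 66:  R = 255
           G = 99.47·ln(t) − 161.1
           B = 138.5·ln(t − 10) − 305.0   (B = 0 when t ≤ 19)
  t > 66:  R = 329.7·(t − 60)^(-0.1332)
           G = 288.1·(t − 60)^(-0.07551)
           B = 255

At 11094 K (t = 110.94):
  G = 288.1·(110.94 − 60)^(-0.07551) = 288.1·50.94^(-0.07551) = 288.1·0.74319 = 214.113.
At 5129 K (t = 51.29):
  G = 99.47·ln 51.29 − 161.1 = 99.47·3.9375 − 161.1 = 230.563.
Gain = 230.563 / 214.113 = 1.0768 → 1.077.

1.077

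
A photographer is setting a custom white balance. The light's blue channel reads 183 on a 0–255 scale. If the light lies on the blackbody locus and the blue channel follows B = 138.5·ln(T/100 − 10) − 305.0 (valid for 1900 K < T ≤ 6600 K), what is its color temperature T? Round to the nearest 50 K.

ln(t − 10) = (183 + 305.0) / 138.5 = 3.5235.
t − 10 = e^3.5235 = 33.902, so t = 43.902.
T = 100·t = 4390 K → 4400 K to the nearest 50 K.

4400 K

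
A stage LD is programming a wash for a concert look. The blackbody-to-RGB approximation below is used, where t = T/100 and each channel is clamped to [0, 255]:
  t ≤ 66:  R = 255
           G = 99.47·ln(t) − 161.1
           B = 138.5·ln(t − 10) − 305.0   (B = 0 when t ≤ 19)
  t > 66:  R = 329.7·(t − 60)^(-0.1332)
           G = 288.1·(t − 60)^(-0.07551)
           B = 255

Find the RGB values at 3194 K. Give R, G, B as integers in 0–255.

t = 3194/100 = 31.94; the t ≤ 66 branch applies.
R = 255 by definition for t ≤ 66.
G = 99.47·ln 31.94 − 161.1 = 99.47·3.4639 − 161.1 = 183.450.
B = 138.5·ln(31.94 − 10) − 305.0 = 138.5·ln 21.94 − 305.0 = 138.5·3.0883 − 305.0 = 122.731.
Rounded: (255, 183, 123).

R=255, G=183, B=123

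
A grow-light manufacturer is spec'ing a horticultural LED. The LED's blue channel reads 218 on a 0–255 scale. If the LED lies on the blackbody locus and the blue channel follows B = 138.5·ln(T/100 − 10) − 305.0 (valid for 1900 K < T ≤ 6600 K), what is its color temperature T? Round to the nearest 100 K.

5400 K

ln(t − 10) = (218 + 305.0) / 138.5 = 3.7762.
t − 10 = e^3.7762 = 43.649, so t = 53.649.
T = 100·t = 5365 K → 5400 K to the nearest 100 K.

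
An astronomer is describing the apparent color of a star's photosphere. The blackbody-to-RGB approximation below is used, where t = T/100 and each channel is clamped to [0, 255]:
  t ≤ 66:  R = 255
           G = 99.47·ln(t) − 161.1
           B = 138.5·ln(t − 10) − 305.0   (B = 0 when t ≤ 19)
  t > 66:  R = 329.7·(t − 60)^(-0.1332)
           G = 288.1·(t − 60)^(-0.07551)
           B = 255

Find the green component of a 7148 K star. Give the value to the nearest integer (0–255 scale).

240

t = 7148/100 = 71.48; the t > 66 branch applies.
G = 288.1·(71.48 − 60)^(-0.07551) = 288.1·11.48^(-0.07551) = 288.1·0.83169 = 239.611.
Rounded: 240.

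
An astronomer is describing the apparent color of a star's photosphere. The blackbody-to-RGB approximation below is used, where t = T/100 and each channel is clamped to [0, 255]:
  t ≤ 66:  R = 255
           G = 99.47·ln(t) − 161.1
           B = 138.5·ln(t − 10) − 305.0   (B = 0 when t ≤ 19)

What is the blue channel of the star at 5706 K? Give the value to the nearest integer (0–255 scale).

228

t = 5706/100 = 57.06; the t ≤ 66 branch applies.
B = 138.5·ln(57.06 − 10) − 305.0 = 138.5·ln 47.06 − 305.0 = 138.5·3.8514 − 305.0 = 228.422.
Rounded: 228.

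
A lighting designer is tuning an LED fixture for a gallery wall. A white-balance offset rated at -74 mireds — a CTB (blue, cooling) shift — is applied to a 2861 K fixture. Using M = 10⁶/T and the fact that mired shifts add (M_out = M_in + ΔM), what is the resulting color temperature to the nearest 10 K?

M_in = 10⁶/2861 = 349.53 mireds.
M_out = 349.53 + (-74) = 275.53 mireds.
T_out = 10⁶/275.53 = 3629.4 K → 3630 K.

3630 K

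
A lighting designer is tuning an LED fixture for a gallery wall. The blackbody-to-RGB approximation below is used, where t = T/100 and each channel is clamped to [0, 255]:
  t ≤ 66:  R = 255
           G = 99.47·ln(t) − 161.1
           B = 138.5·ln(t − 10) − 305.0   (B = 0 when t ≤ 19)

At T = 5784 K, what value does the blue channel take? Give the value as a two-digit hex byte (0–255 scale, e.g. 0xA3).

t = 5784/100 = 57.84; the t ≤ 66 branch applies.
B = 138.5·ln(57.84 − 10) − 305.0 = 138.5·ln 47.84 − 305.0 = 138.5·3.8679 − 305.0 = 230.699.
Rounded: 231; in hex, 0xE7.

0xE7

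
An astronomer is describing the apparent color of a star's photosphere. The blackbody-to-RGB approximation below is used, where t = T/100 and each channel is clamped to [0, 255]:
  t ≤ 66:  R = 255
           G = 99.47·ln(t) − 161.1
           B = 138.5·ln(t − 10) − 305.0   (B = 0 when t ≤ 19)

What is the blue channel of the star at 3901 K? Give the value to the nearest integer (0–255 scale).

161

t = 3901/100 = 39.01; the t ≤ 66 branch applies.
B = 138.5·ln(39.01 − 10) − 305.0 = 138.5·ln 29.01 − 305.0 = 138.5·3.3676 − 305.0 = 161.418.
Rounded: 161.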